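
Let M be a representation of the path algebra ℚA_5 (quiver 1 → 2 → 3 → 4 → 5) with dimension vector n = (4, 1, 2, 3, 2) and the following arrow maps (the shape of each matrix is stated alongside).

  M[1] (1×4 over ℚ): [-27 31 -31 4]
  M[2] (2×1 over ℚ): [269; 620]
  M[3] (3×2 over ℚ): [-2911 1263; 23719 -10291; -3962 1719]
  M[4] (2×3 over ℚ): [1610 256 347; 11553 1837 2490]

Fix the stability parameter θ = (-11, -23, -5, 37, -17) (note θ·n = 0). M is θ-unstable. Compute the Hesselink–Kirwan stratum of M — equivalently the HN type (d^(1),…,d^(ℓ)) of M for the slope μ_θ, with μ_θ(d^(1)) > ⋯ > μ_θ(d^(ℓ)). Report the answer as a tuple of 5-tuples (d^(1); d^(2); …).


Interval decomposition of M: I[1,1]^3, I[1,4], I[3,5], I[4,5].
HN type (ℓ=5): μ^(1)=37; μ^(2)=10; μ^(3)=-5; μ^(4)=-11; μ^(5)=-17

((0, 0, 0, 1, 0); (0, 0, 0, 2, 2); (0, 0, 2, 0, 0); (3, 0, 0, 0, 0); (1, 1, 0, 0, 0))


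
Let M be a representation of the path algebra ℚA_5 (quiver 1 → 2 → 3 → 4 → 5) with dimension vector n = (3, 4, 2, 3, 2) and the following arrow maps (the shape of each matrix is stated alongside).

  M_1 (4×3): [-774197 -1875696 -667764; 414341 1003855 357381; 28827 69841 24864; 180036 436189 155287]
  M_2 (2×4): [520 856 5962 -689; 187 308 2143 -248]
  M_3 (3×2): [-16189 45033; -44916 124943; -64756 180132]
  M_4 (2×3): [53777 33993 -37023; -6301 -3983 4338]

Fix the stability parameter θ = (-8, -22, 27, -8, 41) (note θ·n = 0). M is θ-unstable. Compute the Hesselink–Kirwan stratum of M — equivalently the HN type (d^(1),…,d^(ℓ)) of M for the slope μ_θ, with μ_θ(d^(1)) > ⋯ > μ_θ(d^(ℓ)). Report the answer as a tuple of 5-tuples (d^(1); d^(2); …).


Interval decomposition of M: I[1,2], I[1,5]^2, I[2,2], I[4,4].
HN type (ℓ=5): μ^(1)=41; μ^(2)=19/2; μ^(3)=-8; μ^(4)=-15; μ^(5)=-22

((0, 0, 0, 0, 2); (0, 0, 2, 2, 0); (0, 0, 0, 1, 0); (3, 3, 0, 0, 0); (0, 1, 0, 0, 0))


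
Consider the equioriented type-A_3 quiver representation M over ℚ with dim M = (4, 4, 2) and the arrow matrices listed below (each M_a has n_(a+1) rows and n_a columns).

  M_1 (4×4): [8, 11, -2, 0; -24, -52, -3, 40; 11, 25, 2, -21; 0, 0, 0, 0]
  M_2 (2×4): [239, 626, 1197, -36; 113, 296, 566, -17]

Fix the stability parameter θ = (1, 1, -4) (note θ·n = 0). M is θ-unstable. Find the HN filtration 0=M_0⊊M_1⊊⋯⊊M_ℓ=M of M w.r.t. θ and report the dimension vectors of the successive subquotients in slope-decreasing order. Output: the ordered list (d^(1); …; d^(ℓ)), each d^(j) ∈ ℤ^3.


Interval decomposition of M: I[1,1], I[1,2], I[1,3]^2, I[2,2].
HN type (ℓ=2): μ^(1)=1; μ^(2)=-2/3

((2, 2, 0); (2, 2, 2))


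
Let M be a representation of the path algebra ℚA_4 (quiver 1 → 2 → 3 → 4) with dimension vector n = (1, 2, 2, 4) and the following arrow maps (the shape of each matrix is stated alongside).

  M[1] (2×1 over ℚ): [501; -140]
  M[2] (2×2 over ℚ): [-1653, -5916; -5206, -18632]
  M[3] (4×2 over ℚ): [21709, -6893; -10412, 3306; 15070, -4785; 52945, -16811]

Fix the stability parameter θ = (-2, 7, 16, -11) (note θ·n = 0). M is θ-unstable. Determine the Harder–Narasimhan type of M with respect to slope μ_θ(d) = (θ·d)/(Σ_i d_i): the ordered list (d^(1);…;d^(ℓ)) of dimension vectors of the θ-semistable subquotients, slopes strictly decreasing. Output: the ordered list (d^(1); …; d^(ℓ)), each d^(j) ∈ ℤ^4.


Via rank(M_{q-1}∘⋯∘M_p): M ≅ I[1,4], I[2,2], I[3,4], I[4,4]^2.
μ_θ-semistable layers: μ^(1)=7; μ^(2)=4; μ^(3)=5/2; μ^(4)=-2; μ^(5)=-11

((0, 1, 0, 0); (0, 1, 1, 1); (0, 0, 1, 1); (1, 0, 0, 0); (0, 0, 0, 2))


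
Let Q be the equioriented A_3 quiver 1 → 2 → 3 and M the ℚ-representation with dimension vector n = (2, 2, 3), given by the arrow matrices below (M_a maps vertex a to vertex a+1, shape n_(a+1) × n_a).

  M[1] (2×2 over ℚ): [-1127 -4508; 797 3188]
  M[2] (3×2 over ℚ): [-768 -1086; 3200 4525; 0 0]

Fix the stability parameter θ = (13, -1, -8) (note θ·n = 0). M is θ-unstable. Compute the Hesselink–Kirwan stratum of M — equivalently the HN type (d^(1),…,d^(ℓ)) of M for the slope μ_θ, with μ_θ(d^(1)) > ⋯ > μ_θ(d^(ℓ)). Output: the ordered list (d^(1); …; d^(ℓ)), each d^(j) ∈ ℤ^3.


Interval decomposition of M: I[1,1], I[1,3], I[2,2], I[3,3]^2.
HN type (ℓ=4): μ^(1)=13; μ^(2)=4/3; μ^(3)=-1; μ^(4)=-8

((1, 0, 0); (1, 1, 1); (0, 1, 0); (0, 0, 2))


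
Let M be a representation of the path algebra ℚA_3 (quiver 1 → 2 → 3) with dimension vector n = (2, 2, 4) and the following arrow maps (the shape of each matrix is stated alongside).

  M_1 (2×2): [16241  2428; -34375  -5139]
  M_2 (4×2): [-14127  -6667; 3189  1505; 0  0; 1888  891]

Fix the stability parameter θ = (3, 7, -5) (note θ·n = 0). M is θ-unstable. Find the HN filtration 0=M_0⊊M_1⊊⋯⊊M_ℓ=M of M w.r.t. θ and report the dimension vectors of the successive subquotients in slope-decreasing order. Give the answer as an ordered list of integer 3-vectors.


Barcode: M ≅ I[1,3]^2, I[3,3]^2. HN layers by μ_θ (2 steps, strictly decreasing):
  μ^(1)=5/3; μ^(2)=-5

((2, 2, 2); (0, 0, 2))


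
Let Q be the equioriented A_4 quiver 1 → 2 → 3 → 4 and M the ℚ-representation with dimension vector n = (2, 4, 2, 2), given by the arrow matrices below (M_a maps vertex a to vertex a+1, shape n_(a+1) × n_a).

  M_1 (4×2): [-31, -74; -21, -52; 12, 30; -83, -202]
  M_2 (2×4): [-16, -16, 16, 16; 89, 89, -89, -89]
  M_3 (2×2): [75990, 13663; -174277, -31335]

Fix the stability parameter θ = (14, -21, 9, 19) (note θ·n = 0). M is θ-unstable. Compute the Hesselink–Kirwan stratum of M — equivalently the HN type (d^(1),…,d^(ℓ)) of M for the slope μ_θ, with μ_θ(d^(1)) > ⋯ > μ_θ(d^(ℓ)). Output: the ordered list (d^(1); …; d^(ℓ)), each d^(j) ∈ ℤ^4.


Interval decomposition of M: I[1,2], I[1,4], I[2,2]^2, I[3,4].
HN type (ℓ=4): μ^(1)=19; μ^(2)=9; μ^(3)=-7/2; μ^(4)=-21

((0, 0, 0, 2); (0, 0, 2, 0); (2, 2, 0, 0); (0, 2, 0, 0))


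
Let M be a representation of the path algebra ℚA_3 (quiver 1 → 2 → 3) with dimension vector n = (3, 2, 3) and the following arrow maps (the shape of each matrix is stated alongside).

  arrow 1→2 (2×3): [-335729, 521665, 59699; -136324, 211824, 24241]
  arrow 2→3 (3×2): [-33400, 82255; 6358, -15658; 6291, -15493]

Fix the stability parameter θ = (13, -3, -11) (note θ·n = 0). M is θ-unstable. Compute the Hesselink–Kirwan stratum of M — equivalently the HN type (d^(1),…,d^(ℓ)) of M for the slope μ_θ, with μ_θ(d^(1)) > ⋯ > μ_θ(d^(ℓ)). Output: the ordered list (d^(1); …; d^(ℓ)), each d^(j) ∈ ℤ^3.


Barcode: M ≅ I[1,1], I[1,3]^2, I[3,3]. HN layers by μ_θ (3 steps, strictly decreasing):
  μ^(1)=13; μ^(2)=-1/3; μ^(3)=-11

((1, 0, 0); (2, 2, 2); (0, 0, 1))


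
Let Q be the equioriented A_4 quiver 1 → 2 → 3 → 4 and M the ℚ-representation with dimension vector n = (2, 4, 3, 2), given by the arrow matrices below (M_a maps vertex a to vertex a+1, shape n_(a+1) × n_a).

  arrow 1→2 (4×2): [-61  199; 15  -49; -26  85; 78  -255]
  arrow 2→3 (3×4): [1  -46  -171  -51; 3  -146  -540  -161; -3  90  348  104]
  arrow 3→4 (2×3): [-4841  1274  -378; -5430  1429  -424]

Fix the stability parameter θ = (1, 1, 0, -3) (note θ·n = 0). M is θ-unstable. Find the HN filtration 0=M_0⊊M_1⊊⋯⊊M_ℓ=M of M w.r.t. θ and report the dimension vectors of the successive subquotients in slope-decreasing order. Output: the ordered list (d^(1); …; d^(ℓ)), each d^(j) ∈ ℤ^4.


Interval decomposition of M: I[1,4]^2, I[2,2], I[2,3].
HN type (ℓ=3): μ^(1)=1; μ^(2)=1/2; μ^(3)=-1/4

((0, 1, 0, 0); (0, 1, 1, 0); (2, 2, 2, 2))


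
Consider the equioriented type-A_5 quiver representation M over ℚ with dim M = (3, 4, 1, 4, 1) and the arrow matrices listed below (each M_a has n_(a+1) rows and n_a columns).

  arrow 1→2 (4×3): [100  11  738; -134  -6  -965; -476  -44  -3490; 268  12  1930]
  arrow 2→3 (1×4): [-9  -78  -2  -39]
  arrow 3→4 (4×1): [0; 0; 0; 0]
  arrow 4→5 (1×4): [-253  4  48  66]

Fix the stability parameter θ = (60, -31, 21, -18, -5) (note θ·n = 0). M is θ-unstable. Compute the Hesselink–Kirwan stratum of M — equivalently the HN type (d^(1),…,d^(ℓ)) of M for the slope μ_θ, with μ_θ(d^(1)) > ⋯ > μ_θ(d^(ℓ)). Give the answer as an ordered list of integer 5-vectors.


Barcode: M ≅ I[1,1], I[1,2], I[1,3], I[2,2]^2, I[4,4]^3, I[4,5]. HN layers by μ_θ (6 steps, strictly decreasing):
  μ^(1)=60; μ^(2)=21; μ^(3)=29/2; μ^(4)=-5; μ^(5)=-18; μ^(6)=-31

((1, 0, 0, 0, 0); (0, 0, 1, 0, 0); (2, 2, 0, 0, 0); (0, 0, 0, 0, 1); (0, 0, 0, 4, 0); (0, 2, 0, 0, 0))


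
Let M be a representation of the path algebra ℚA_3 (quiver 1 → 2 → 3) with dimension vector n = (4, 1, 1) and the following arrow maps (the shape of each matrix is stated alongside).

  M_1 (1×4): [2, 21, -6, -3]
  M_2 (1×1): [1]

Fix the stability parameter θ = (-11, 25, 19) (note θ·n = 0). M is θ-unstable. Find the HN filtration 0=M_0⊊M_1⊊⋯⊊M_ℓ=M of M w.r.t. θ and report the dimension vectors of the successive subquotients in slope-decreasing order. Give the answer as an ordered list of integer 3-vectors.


Via rank(M_{q-1}∘⋯∘M_p): M ≅ I[1,1]^3, I[1,3].
μ_θ-semistable layers: μ^(1)=22; μ^(2)=-11

((0, 1, 1); (4, 0, 0))


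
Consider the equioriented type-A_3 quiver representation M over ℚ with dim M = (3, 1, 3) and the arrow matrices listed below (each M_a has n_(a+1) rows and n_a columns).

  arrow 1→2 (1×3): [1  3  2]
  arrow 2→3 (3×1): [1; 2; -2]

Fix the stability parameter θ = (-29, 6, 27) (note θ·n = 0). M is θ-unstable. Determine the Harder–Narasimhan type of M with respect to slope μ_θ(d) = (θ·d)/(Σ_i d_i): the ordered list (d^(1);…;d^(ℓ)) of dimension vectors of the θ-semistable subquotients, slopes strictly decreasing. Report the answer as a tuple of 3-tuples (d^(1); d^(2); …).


Via rank(M_{q-1}∘⋯∘M_p): M ≅ I[1,1]^2, I[1,3], I[3,3]^2.
μ_θ-semistable layers: μ^(1)=27; μ^(2)=6; μ^(3)=-29

((0, 0, 3); (0, 1, 0); (3, 0, 0))


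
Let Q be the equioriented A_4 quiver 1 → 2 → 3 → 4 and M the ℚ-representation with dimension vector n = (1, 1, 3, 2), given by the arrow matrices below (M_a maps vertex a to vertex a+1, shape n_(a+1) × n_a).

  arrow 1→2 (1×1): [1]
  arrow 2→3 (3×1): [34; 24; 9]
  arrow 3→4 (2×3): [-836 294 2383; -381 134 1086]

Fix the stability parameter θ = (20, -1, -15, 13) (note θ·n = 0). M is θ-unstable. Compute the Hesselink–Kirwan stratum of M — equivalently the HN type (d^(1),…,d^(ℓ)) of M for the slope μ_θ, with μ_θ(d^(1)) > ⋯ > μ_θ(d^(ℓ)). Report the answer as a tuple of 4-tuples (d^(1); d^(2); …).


Interval decomposition of M: I[1,4], I[3,3], I[3,4].
HN type (ℓ=3): μ^(1)=13; μ^(2)=4/3; μ^(3)=-15

((0, 0, 0, 2); (1, 1, 1, 0); (0, 0, 2, 0))


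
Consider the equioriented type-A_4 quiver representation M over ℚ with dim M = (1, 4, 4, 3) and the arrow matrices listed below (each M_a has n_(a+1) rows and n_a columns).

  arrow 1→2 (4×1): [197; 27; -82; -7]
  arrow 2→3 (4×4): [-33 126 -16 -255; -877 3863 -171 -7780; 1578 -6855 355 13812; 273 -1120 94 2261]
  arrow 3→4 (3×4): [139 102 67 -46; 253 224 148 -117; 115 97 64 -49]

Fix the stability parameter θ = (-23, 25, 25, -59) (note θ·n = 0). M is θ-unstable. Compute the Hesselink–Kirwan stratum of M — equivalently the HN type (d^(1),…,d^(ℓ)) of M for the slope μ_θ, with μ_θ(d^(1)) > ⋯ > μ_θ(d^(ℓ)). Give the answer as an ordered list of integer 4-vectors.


Interval decomposition of M: I[1,4], I[2,2], I[2,3], I[2,4], I[3,4].
HN type (ℓ=4): μ^(1)=25; μ^(2)=-3; μ^(3)=-17; μ^(4)=-23

((0, 2, 1, 0); (0, 2, 2, 2); (0, 0, 1, 1); (1, 0, 0, 0))


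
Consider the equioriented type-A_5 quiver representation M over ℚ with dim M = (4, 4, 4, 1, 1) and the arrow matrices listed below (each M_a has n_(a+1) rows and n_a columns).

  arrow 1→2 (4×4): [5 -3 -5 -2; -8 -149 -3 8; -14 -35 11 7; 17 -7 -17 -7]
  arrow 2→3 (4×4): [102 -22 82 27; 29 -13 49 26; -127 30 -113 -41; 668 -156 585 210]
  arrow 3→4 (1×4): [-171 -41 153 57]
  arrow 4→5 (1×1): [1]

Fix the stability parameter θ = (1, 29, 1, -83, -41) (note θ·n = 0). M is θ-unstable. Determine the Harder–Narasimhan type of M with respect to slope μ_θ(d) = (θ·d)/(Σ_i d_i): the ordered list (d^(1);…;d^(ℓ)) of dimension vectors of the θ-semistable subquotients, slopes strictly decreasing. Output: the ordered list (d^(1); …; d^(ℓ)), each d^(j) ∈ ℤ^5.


Interval decomposition of M: I[1,1], I[1,3]^2, I[1,5], I[2,3].
HN type (ℓ=3): μ^(1)=15; μ^(2)=1; μ^(3)=-93/5

((0, 3, 3, 0, 0); (3, 0, 0, 0, 0); (1, 1, 1, 1, 1))


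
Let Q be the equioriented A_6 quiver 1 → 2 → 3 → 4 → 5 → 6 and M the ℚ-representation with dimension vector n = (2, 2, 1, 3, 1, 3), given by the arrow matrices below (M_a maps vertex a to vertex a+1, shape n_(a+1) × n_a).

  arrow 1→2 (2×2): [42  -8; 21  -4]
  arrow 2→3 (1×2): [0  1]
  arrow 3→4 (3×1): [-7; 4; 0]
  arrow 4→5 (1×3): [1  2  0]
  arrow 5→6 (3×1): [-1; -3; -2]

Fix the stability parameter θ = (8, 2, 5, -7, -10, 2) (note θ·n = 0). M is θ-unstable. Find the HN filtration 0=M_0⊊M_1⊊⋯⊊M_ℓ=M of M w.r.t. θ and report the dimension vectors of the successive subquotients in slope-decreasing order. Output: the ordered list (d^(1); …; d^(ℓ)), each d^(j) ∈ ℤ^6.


Via rank(M_{q-1}∘⋯∘M_p): M ≅ I[1,1], I[1,6], I[2,2], I[4,4]^2, I[6,6]^2.
μ_θ-semistable layers: μ^(1)=8; μ^(2)=2; μ^(3)=-2/5; μ^(4)=-7

((1, 0, 0, 0, 0, 0); (0, 1, 0, 0, 0, 3); (1, 1, 1, 1, 1, 0); (0, 0, 0, 2, 0, 0))


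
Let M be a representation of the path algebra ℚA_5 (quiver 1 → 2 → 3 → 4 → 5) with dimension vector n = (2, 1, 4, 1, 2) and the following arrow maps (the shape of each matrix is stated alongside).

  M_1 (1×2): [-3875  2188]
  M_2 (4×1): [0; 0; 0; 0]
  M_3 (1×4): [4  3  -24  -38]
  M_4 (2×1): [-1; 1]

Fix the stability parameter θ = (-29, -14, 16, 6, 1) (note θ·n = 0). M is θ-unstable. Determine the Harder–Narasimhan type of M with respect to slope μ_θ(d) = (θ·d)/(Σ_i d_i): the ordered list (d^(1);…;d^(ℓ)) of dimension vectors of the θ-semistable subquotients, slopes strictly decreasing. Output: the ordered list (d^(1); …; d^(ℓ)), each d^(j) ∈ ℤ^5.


Via rank(M_{q-1}∘⋯∘M_p): M ≅ I[1,1], I[1,2], I[3,3]^3, I[3,5], I[5,5].
μ_θ-semistable layers: μ^(1)=16; μ^(2)=23/3; μ^(3)=1; μ^(4)=-14; μ^(5)=-29

((0, 0, 3, 0, 0); (0, 0, 1, 1, 1); (0, 0, 0, 0, 1); (0, 1, 0, 0, 0); (2, 0, 0, 0, 0))


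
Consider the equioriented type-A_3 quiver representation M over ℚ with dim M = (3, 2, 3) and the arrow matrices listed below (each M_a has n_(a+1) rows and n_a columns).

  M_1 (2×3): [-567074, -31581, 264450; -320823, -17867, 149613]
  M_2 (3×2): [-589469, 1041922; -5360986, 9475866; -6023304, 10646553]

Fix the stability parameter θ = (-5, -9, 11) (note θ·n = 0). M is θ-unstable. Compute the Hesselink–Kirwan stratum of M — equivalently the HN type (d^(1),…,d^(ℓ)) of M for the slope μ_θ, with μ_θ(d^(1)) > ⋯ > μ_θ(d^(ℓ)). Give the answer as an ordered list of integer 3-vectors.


Via rank(M_{q-1}∘⋯∘M_p): M ≅ I[1,1], I[1,3]^2, I[3,3].
μ_θ-semistable layers: μ^(1)=11; μ^(2)=-5; μ^(3)=-7

((0, 0, 3); (1, 0, 0); (2, 2, 0))


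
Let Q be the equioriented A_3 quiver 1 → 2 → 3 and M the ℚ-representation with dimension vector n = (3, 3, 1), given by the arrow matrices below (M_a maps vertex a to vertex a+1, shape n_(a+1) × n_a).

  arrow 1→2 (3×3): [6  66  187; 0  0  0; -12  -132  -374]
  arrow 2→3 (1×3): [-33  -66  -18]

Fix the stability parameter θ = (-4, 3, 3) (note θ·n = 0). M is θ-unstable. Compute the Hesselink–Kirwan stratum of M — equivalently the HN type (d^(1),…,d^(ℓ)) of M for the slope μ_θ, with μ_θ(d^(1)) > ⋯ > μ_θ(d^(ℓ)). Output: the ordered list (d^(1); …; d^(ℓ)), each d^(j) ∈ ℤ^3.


Via rank(M_{q-1}∘⋯∘M_p): M ≅ I[1,1]^2, I[1,3], I[2,2]^2.
μ_θ-semistable layers: μ^(1)=3; μ^(2)=-4

((0, 3, 1); (3, 0, 0))


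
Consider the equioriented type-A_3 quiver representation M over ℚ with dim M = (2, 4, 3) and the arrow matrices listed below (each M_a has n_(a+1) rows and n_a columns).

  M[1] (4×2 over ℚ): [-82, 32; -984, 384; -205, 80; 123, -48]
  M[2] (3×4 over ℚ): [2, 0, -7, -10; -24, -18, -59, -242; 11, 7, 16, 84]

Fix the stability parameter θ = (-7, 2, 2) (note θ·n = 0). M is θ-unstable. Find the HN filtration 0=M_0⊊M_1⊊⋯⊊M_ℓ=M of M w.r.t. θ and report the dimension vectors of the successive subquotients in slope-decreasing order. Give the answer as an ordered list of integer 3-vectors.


Interval decomposition of M: I[1,1], I[1,3], I[2,2], I[2,3]^2.
HN type (ℓ=2): μ^(1)=2; μ^(2)=-7

((0, 4, 3); (2, 0, 0))


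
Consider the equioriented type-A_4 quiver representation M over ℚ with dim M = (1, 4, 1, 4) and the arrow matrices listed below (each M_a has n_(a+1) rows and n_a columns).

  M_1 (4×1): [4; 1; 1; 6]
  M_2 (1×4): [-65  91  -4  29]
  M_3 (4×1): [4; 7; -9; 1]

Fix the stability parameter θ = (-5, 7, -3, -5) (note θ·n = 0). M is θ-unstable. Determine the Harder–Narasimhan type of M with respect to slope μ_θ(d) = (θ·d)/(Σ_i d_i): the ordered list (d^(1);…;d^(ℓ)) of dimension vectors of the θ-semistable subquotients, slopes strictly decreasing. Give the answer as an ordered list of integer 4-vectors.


Barcode: M ≅ I[1,4], I[2,2]^3, I[4,4]^3. HN layers by μ_θ (3 steps, strictly decreasing):
  μ^(1)=7; μ^(2)=-1/3; μ^(3)=-5

((0, 3, 0, 0); (0, 1, 1, 1); (1, 0, 0, 3))


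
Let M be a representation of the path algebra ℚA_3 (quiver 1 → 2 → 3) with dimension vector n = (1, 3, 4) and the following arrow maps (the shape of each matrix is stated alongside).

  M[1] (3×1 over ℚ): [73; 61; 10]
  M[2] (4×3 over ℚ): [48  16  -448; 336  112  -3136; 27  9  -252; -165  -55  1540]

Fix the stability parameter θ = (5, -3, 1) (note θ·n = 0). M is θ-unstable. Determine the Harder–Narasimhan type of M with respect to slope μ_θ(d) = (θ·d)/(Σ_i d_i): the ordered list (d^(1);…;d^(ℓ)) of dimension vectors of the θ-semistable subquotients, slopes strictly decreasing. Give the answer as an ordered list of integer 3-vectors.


Interval decomposition of M: I[1,2], I[2,2], I[2,3], I[3,3]^3.
HN type (ℓ=2): μ^(1)=1; μ^(2)=-3

((1, 1, 4); (0, 2, 0))


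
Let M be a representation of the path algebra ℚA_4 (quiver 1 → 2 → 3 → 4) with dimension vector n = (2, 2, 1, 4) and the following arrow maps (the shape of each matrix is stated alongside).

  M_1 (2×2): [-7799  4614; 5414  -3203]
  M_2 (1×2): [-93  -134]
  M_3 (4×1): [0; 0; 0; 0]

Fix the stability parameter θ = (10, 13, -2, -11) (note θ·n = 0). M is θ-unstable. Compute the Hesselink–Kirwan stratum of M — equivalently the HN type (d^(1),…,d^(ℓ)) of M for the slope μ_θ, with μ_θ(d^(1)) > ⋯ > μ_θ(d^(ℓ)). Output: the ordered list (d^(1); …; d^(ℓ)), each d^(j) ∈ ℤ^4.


Barcode: M ≅ I[1,2], I[1,3], I[4,4]^4. HN layers by μ_θ (4 steps, strictly decreasing):
  μ^(1)=13; μ^(2)=10; μ^(3)=7; μ^(4)=-11

((0, 1, 0, 0); (1, 0, 0, 0); (1, 1, 1, 0); (0, 0, 0, 4))


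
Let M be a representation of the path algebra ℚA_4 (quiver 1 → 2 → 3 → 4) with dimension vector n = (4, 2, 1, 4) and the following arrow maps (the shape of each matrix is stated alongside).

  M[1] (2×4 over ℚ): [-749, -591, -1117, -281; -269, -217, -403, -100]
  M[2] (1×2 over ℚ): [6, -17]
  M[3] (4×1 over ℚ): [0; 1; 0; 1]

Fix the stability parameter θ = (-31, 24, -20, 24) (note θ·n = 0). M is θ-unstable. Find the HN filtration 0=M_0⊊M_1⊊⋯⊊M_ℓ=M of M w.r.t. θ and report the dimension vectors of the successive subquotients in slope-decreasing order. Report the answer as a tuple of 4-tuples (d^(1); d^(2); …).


Barcode: M ≅ I[1,1]^2, I[1,2], I[1,4], I[4,4]^3. HN layers by μ_θ (3 steps, strictly decreasing):
  μ^(1)=24; μ^(2)=2; μ^(3)=-31

((0, 1, 0, 4); (0, 1, 1, 0); (4, 0, 0, 0))


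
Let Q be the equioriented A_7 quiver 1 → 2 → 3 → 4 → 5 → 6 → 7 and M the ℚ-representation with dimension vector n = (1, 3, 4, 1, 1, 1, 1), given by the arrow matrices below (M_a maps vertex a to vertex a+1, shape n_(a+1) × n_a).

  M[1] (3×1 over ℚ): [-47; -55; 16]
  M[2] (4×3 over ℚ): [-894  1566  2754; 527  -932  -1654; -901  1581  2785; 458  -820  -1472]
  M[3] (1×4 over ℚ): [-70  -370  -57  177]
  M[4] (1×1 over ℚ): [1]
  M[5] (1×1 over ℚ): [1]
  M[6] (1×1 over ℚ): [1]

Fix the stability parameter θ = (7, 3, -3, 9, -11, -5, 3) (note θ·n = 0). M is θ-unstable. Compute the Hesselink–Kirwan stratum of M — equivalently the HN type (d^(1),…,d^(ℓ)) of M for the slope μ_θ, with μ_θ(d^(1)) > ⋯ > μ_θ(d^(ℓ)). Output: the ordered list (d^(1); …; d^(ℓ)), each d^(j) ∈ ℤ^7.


Barcode: M ≅ I[1,3], I[2,3], I[2,7], I[3,3]. HN layers by μ_θ (5 steps, strictly decreasing):
  μ^(1)=3; μ^(2)=7/3; μ^(3)=0; μ^(4)=-7/5; μ^(5)=-3

((0, 0, 0, 0, 0, 0, 1); (1, 1, 1, 0, 0, 0, 0); (0, 1, 1, 0, 0, 0, 0); (0, 1, 1, 1, 1, 1, 0); (0, 0, 1, 0, 0, 0, 0))


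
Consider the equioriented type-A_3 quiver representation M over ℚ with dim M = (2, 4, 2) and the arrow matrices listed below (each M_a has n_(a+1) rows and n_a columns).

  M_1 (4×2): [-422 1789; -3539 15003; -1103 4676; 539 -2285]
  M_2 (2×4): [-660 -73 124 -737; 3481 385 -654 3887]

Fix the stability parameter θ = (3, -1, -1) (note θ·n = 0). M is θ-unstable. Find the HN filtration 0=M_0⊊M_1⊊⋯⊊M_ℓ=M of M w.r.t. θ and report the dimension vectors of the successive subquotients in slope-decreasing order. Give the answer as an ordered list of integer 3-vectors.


Interval decomposition of M: I[1,2], I[1,3], I[2,2], I[2,3].
HN type (ℓ=3): μ^(1)=1; μ^(2)=1/3; μ^(3)=-1

((1, 1, 0); (1, 1, 1); (0, 2, 1))


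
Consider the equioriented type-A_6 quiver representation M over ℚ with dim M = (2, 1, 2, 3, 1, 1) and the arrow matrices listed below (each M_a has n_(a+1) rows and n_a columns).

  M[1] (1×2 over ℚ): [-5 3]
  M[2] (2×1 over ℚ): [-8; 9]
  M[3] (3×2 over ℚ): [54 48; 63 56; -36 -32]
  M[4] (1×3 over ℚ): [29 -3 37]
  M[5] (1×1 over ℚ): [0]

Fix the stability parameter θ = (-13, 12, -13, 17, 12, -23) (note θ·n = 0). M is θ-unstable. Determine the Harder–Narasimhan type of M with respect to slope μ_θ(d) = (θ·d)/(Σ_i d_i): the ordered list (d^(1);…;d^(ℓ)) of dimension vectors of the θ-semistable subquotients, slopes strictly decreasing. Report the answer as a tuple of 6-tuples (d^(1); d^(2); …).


Interval decomposition of M: I[1,1], I[1,3], I[3,5], I[4,4]^2, I[6,6].
HN type (ℓ=5): μ^(1)=17; μ^(2)=29/2; μ^(3)=-1/2; μ^(4)=-13; μ^(5)=-23

((0, 0, 0, 2, 0, 0); (0, 0, 0, 1, 1, 0); (0, 1, 1, 0, 0, 0); (2, 0, 1, 0, 0, 0); (0, 0, 0, 0, 0, 1))


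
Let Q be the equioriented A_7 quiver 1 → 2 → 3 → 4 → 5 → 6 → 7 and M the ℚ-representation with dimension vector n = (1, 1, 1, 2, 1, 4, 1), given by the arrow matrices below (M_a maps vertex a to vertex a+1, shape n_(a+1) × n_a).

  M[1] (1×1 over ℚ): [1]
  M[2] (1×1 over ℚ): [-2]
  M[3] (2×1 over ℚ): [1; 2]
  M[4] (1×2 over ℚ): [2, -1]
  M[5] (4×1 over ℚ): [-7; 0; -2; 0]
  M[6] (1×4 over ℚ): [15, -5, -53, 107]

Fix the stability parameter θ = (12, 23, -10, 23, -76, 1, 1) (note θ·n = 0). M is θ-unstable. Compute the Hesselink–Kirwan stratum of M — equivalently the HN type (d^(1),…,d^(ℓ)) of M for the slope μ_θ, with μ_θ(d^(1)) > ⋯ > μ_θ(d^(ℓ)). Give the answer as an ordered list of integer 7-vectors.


Interval decomposition of M: I[1,4], I[4,7], I[6,6]^3.
HN type (ℓ=4): μ^(1)=23; μ^(2)=25/3; μ^(3)=1; μ^(4)=-53/2

((0, 0, 0, 1, 0, 0, 0); (1, 1, 1, 0, 0, 0, 0); (0, 0, 0, 0, 0, 4, 1); (0, 0, 0, 1, 1, 0, 0))


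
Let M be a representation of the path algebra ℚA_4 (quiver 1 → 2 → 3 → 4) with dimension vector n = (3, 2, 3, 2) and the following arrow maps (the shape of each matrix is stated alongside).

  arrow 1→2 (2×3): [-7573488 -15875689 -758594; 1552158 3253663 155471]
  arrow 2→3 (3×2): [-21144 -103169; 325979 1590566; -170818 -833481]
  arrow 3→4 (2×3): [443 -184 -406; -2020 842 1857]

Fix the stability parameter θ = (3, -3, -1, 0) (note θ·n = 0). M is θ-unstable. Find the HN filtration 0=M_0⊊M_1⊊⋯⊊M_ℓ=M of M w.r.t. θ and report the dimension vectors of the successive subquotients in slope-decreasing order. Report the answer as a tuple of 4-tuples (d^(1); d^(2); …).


Via rank(M_{q-1}∘⋯∘M_p): M ≅ I[1,1], I[1,3], I[1,4], I[3,4].
μ_θ-semistable layers: μ^(1)=3; μ^(2)=0; μ^(3)=-1/3; μ^(4)=-1

((1, 0, 0, 0); (0, 0, 0, 2); (2, 2, 2, 0); (0, 0, 1, 0))


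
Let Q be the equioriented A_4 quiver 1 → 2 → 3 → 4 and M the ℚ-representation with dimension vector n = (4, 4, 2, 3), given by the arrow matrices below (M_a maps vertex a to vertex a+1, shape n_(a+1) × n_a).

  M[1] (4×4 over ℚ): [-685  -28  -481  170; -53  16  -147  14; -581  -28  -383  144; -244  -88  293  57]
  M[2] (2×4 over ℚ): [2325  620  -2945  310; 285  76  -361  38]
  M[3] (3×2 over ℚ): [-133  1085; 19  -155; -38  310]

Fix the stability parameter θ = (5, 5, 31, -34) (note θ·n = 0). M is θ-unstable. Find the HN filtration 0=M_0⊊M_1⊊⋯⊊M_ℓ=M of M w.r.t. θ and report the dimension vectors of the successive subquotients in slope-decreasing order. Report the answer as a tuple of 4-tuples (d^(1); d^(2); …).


Via rank(M_{q-1}∘⋯∘M_p): M ≅ I[1,2]^3, I[1,3], I[3,4], I[4,4]^2.
μ_θ-semistable layers: μ^(1)=31; μ^(2)=5; μ^(3)=-3/2; μ^(4)=-34

((0, 0, 1, 0); (4, 4, 0, 0); (0, 0, 1, 1); (0, 0, 0, 2))


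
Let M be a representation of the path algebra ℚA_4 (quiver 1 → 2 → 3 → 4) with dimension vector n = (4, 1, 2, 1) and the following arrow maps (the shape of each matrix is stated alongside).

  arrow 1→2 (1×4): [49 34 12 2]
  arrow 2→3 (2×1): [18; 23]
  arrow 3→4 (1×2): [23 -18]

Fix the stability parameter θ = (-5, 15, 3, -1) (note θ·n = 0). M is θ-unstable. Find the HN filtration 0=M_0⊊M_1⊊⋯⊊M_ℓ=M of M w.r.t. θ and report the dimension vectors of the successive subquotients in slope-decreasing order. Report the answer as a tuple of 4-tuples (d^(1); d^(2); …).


Interval decomposition of M: I[1,1]^3, I[1,3], I[3,4].
HN type (ℓ=3): μ^(1)=9; μ^(2)=1; μ^(3)=-5

((0, 1, 1, 0); (0, 0, 1, 1); (4, 0, 0, 0))


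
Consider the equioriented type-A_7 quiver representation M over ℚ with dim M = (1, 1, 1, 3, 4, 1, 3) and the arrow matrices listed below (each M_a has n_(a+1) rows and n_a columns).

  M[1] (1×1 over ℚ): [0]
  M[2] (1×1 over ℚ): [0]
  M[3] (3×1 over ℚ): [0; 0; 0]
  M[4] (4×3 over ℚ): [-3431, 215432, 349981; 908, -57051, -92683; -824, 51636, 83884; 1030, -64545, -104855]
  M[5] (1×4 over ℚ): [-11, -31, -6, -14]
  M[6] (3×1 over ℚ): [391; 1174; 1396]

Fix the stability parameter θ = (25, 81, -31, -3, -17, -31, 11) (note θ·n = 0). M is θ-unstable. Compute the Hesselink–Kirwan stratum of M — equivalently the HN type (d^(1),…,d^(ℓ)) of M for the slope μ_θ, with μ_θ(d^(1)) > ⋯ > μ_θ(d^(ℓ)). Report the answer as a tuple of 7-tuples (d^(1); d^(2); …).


Interval decomposition of M: I[1,1], I[2,2], I[3,3], I[4,4], I[4,5], I[4,7], I[5,5]^2, I[7,7]^2.
HN type (ℓ=7): μ^(1)=81; μ^(2)=25; μ^(3)=11; μ^(4)=-3; μ^(5)=-10; μ^(6)=-17; μ^(7)=-31

((0, 1, 0, 0, 0, 0, 0); (1, 0, 0, 0, 0, 0, 0); (0, 0, 0, 0, 0, 0, 3); (0, 0, 0, 1, 0, 0, 0); (0, 0, 0, 1, 1, 0, 0); (0, 0, 0, 1, 3, 1, 0); (0, 0, 1, 0, 0, 0, 0))


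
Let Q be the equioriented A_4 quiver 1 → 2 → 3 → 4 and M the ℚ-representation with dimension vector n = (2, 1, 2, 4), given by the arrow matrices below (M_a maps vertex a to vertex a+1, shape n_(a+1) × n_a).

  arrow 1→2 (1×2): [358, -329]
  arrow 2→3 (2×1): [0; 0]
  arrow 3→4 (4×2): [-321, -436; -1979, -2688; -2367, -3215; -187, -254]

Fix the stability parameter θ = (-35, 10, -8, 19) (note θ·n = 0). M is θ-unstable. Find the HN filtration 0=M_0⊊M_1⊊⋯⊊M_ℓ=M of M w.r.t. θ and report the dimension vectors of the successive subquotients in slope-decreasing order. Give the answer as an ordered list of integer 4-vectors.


Via rank(M_{q-1}∘⋯∘M_p): M ≅ I[1,1], I[1,2], I[3,4]^2, I[4,4]^2.
μ_θ-semistable layers: μ^(1)=19; μ^(2)=10; μ^(3)=-8; μ^(4)=-35

((0, 0, 0, 4); (0, 1, 0, 0); (0, 0, 2, 0); (2, 0, 0, 0))


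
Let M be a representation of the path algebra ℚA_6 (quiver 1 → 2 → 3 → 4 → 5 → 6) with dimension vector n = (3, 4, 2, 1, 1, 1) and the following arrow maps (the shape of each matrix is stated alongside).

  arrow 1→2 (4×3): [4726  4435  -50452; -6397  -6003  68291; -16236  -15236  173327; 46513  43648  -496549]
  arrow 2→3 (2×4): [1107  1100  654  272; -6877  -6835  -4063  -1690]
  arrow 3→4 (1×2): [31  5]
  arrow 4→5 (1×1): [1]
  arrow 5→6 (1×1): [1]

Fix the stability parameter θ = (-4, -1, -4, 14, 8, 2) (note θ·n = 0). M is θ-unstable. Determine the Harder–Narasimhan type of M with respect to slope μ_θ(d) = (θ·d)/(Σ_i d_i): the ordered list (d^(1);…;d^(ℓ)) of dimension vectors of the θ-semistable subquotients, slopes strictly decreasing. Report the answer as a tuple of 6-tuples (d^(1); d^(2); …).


Barcode: M ≅ I[1,2], I[1,3], I[1,6], I[2,2]. HN layers by μ_θ (4 steps, strictly decreasing):
  μ^(1)=8; μ^(2)=-1; μ^(3)=-5/2; μ^(4)=-4

((0, 0, 0, 1, 1, 1); (0, 2, 0, 0, 0, 0); (0, 2, 2, 0, 0, 0); (3, 0, 0, 0, 0, 0))


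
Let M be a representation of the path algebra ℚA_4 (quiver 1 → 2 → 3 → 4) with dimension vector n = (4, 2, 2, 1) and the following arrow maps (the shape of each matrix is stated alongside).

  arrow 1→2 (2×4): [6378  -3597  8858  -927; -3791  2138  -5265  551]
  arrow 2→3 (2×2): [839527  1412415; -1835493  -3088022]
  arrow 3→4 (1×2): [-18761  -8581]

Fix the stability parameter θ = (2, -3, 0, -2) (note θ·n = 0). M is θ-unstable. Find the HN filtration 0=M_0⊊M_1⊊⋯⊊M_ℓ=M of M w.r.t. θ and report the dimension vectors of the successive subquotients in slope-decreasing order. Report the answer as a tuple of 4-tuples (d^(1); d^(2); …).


Via rank(M_{q-1}∘⋯∘M_p): M ≅ I[1,1]^2, I[1,3], I[1,4].
μ_θ-semistable layers: μ^(1)=2; μ^(2)=0; μ^(3)=-1/2; μ^(4)=-3/4

((2, 0, 0, 0); (0, 0, 1, 0); (1, 1, 0, 0); (1, 1, 1, 1))


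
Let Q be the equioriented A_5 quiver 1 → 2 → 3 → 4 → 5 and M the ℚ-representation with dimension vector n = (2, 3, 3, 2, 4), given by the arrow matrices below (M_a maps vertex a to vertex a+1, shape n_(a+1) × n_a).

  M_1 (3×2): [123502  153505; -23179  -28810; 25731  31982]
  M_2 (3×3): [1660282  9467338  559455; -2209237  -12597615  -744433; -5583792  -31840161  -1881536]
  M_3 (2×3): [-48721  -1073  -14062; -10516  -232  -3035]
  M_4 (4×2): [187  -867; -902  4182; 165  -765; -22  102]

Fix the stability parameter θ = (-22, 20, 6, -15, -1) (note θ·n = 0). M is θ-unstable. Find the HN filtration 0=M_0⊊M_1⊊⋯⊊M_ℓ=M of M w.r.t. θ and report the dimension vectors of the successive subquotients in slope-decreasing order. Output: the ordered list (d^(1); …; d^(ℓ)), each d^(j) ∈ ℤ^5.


Via rank(M_{q-1}∘⋯∘M_p): M ≅ I[1,4], I[1,5], I[2,3], I[5,5]^3.
μ_θ-semistable layers: μ^(1)=13; μ^(2)=11/3; μ^(3)=5/2; μ^(4)=-1; μ^(5)=-22

((0, 1, 1, 0, 0); (0, 1, 1, 1, 0); (0, 1, 1, 1, 1); (0, 0, 0, 0, 3); (2, 0, 0, 0, 0))


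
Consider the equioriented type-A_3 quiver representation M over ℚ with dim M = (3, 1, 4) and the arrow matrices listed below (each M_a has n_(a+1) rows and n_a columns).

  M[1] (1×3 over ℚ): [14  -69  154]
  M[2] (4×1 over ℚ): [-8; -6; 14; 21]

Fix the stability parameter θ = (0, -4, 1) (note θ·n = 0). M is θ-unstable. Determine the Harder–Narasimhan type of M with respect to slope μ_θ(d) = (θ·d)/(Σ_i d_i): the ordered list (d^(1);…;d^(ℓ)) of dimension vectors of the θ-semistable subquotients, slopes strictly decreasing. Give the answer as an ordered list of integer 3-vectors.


Interval decomposition of M: I[1,1]^2, I[1,3], I[3,3]^3.
HN type (ℓ=3): μ^(1)=1; μ^(2)=0; μ^(3)=-2

((0, 0, 4); (2, 0, 0); (1, 1, 0))


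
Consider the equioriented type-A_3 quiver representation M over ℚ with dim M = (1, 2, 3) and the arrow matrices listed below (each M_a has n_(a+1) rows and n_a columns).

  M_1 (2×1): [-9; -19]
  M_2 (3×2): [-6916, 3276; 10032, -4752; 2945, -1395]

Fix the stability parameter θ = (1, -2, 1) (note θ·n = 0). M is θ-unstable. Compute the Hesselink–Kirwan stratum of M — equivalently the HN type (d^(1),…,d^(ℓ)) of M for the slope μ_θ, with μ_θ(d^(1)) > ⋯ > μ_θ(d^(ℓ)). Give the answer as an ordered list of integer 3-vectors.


Interval decomposition of M: I[1,2], I[2,3], I[3,3]^2.
HN type (ℓ=3): μ^(1)=1; μ^(2)=-1/2; μ^(3)=-2

((0, 0, 3); (1, 1, 0); (0, 1, 0))


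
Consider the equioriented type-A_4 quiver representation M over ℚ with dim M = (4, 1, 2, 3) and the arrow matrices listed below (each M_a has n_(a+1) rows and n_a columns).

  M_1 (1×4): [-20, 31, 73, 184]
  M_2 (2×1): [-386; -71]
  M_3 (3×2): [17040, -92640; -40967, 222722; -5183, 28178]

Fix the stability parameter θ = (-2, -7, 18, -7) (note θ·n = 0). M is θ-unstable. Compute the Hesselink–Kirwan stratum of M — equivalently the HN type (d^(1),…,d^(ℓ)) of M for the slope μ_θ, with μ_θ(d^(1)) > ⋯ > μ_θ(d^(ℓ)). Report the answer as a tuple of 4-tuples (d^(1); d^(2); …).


Interval decomposition of M: I[1,1]^3, I[1,3], I[3,4], I[4,4]^2.
HN type (ℓ=5): μ^(1)=18; μ^(2)=11/2; μ^(3)=-2; μ^(4)=-9/2; μ^(5)=-7

((0, 0, 1, 0); (0, 0, 1, 1); (3, 0, 0, 0); (1, 1, 0, 0); (0, 0, 0, 2))


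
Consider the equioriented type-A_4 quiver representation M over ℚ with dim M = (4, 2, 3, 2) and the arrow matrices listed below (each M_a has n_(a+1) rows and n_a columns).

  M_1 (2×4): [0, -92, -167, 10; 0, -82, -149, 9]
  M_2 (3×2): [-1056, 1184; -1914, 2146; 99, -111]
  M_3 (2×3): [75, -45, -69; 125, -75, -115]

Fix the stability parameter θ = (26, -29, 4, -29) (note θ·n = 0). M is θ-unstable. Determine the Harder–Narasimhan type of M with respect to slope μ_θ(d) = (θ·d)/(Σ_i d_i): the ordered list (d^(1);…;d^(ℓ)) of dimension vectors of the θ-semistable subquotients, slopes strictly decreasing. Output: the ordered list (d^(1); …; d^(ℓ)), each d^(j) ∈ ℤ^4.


Barcode: M ≅ I[1,1]^2, I[1,2], I[1,4], I[3,3]^2, I[4,4]. HN layers by μ_θ (5 steps, strictly decreasing):
  μ^(1)=26; μ^(2)=4; μ^(3)=-3/2; μ^(4)=-7; μ^(5)=-29

((2, 0, 0, 0); (0, 0, 2, 0); (1, 1, 0, 0); (1, 1, 1, 1); (0, 0, 0, 1))


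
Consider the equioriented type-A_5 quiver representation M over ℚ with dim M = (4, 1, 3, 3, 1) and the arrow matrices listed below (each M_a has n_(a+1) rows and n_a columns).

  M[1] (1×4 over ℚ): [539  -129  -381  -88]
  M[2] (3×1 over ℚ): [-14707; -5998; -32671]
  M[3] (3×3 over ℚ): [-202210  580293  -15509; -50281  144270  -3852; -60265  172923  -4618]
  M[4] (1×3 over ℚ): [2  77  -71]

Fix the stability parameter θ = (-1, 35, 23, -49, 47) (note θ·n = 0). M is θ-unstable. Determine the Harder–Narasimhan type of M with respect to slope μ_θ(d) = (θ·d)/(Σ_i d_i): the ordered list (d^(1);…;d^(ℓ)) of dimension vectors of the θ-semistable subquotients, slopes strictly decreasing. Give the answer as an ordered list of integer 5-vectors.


Via rank(M_{q-1}∘⋯∘M_p): M ≅ I[1,1]^3, I[1,5], I[3,4]^2.
μ_θ-semistable layers: μ^(1)=47; μ^(2)=3; μ^(3)=-1; μ^(4)=-13

((0, 0, 0, 0, 1); (0, 1, 1, 1, 0); (4, 0, 0, 0, 0); (0, 0, 2, 2, 0))


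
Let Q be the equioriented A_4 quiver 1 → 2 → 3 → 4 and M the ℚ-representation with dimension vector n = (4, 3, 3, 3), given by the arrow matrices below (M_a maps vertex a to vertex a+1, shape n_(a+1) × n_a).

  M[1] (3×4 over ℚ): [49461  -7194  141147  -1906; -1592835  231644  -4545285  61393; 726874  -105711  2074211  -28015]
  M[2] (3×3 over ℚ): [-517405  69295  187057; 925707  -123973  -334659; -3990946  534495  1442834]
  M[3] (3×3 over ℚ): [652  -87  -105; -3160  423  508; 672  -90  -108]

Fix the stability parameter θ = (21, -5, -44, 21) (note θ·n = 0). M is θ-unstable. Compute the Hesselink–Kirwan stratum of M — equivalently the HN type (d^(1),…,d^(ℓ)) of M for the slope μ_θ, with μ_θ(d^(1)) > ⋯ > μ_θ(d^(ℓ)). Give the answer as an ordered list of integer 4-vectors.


Barcode: M ≅ I[1,1], I[1,3], I[1,4]^2, I[4,4]. HN layers by μ_θ (2 steps, strictly decreasing):
  μ^(1)=21; μ^(2)=-28/3

((1, 0, 0, 3); (3, 3, 3, 0))


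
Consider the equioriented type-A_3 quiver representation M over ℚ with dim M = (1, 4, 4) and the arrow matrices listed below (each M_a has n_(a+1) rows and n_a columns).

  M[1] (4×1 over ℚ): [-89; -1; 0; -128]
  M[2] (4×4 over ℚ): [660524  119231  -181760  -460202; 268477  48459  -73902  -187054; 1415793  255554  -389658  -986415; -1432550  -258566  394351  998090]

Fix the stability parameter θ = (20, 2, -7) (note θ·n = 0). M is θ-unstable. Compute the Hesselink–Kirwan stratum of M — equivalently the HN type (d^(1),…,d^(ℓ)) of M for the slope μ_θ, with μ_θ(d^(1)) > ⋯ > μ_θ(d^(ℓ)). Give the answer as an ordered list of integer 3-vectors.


Via rank(M_{q-1}∘⋯∘M_p): M ≅ I[1,3], I[2,3]^3.
μ_θ-semistable layers: μ^(1)=5; μ^(2)=-5/2

((1, 1, 1); (0, 3, 3))


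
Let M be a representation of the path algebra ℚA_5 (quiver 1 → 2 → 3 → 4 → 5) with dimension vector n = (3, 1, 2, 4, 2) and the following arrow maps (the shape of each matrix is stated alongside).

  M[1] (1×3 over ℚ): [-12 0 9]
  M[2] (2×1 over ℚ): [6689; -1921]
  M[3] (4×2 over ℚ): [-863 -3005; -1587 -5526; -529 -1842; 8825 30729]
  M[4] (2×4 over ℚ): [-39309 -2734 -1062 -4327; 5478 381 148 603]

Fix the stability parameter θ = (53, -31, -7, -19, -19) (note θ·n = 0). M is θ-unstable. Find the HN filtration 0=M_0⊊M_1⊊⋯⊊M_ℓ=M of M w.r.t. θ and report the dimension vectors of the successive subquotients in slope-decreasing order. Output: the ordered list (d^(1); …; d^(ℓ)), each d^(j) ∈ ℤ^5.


Via rank(M_{q-1}∘⋯∘M_p): M ≅ I[1,1]^2, I[1,5], I[3,4], I[4,4], I[4,5].
μ_θ-semistable layers: μ^(1)=53; μ^(2)=-23/5; μ^(3)=-13; μ^(4)=-19

((2, 0, 0, 0, 0); (1, 1, 1, 1, 1); (0, 0, 1, 1, 0); (0, 0, 0, 2, 1))


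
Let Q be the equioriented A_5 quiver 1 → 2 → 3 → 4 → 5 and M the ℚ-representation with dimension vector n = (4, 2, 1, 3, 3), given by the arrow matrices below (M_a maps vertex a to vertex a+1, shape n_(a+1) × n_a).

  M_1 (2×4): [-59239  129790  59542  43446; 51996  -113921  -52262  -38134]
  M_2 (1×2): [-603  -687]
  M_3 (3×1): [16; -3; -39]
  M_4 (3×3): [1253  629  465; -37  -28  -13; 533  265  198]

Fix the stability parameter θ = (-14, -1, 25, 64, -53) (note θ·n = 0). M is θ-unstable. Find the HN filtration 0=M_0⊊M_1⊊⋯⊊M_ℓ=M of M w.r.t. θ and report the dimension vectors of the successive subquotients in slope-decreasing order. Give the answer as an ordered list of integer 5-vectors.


Barcode: M ≅ I[1,1]^2, I[1,2], I[1,5], I[4,5]^2. HN layers by μ_θ (4 steps, strictly decreasing):
  μ^(1)=12; μ^(2)=11/2; μ^(3)=-1; μ^(4)=-14

((0, 0, 1, 1, 1); (0, 0, 0, 2, 2); (0, 2, 0, 0, 0); (4, 0, 0, 0, 0))


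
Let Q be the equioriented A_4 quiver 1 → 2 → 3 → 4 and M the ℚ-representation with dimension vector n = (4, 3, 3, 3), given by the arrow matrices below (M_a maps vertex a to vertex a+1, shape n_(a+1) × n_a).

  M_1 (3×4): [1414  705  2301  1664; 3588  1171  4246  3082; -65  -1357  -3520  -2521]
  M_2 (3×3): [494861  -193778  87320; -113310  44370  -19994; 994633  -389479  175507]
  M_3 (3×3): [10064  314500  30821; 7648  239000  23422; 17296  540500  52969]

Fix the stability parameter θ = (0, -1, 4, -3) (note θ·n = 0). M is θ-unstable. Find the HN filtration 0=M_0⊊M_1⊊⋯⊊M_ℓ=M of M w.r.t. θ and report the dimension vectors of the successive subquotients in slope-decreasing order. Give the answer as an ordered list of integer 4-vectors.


Via rank(M_{q-1}∘⋯∘M_p): M ≅ I[1,1], I[1,2], I[1,3], I[1,4], I[3,3], I[4,4]^2.
μ_θ-semistable layers: μ^(1)=4; μ^(2)=1/2; μ^(3)=0; μ^(4)=-1/2; μ^(5)=-3

((0, 0, 2, 0); (0, 0, 1, 1); (1, 0, 0, 0); (3, 3, 0, 0); (0, 0, 0, 2))
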